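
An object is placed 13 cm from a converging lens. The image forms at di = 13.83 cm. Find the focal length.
1/f = 1/do + 1/di → f = 6.701 cm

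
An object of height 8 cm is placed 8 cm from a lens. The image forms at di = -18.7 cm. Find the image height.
hi = (-di/do) × ho = 18.7 cm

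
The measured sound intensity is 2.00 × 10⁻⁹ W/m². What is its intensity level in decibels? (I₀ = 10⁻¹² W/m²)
β = 10·log₁₀(I/I₀) = 33.01 dB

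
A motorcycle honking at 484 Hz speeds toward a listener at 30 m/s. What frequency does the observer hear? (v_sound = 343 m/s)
f_obs = f·v/(v − v_s) = 530.4 Hz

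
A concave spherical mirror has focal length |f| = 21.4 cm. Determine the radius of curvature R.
R = 2|f| = 42.8 cm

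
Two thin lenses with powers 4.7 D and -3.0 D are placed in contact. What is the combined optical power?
P_total = P₁ + P₂ = 1.7 D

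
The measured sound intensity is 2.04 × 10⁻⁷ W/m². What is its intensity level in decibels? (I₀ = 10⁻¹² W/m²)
β = 10·log₁₀(I/I₀) = 53.1 dB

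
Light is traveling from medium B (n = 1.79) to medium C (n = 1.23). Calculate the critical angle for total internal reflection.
θc = arcsin(n₂/n₁) = 43.4°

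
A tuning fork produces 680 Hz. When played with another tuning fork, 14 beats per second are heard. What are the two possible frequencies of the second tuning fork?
f₂ = 680 ± 14 Hz → 694 Hz or 666 Hz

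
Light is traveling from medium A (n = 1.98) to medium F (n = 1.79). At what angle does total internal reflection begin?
θc = arcsin(n₂/n₁) = 64.69°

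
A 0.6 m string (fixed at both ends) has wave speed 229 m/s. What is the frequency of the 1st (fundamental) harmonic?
fₙ = nv/(2L) = 190.8 Hz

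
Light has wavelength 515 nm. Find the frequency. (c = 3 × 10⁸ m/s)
f = c/λ = 5.825 × 10¹⁴ Hz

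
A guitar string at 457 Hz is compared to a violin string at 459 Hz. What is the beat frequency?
2 Hz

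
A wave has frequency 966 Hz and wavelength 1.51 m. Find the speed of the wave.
v = fλ = 1459 m/s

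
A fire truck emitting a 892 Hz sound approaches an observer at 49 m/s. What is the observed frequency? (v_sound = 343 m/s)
f_obs = f·v/(v − v_s) = 1041 Hz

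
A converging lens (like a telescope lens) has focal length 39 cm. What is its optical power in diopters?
P = 1/f = 2.564 D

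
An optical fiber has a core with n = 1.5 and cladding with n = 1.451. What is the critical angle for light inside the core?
θc = arcsin(n_cladding/n_core) = 75.31°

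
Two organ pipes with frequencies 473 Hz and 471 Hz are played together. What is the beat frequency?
2 Hz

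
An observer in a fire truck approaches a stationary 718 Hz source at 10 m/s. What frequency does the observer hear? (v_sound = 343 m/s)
f_obs = f·(v + v_o)/v = 738.9 Hz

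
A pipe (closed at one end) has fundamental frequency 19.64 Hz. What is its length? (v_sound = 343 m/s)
L = v/(4f₁) = 4.366 m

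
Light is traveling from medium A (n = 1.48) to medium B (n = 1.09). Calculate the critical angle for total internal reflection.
θc = arcsin(n₂/n₁) = 47.43°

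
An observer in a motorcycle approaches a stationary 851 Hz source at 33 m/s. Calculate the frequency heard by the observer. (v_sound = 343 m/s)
f_obs = f·(v + v_o)/v = 932.9 Hz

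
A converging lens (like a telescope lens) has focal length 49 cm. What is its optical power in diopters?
P = 1/f = 2.041 D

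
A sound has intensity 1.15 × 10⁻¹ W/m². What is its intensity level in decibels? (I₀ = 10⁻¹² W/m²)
β = 10·log₁₀(I/I₀) = 110.6 dB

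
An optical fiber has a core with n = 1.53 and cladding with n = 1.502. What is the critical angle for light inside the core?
θc = arcsin(n_cladding/n_core) = 79.02°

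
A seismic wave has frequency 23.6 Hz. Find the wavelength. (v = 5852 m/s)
λ = v/f = 248 m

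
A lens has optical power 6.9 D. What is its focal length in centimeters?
f = 1/P = 14.49 cm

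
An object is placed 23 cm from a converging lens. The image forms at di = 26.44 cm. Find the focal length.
1/f = 1/do + 1/di → f = 12.3 cm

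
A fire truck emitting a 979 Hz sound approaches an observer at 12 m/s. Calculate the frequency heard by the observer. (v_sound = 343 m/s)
f_obs = f·v/(v − v_s) = 1014 Hz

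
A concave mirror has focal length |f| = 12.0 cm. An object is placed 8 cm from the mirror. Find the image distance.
f = +12.0 cm (concave); 1/di = 1/f − 1/do → di = -24 cm (virtual image, behind mirror)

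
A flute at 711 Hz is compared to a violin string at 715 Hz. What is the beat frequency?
4 Hz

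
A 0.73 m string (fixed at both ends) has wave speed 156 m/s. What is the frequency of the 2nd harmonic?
fₙ = nv/(2L) = 213.7 Hz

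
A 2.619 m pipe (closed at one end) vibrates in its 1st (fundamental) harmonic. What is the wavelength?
λₙ = 4L/n = 10.48 m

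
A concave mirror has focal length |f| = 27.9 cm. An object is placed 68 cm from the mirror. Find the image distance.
f = +27.9 cm (concave); 1/di = 1/f − 1/do → di = 47.31 cm (real image, in front of mirror)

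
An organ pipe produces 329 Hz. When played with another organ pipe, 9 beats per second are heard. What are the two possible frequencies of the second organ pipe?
f₂ = 329 ± 9 Hz → 338 Hz or 320 Hz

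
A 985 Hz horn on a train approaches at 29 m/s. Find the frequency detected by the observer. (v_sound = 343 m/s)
f_obs = f·v/(v − v_s) = 1076 Hz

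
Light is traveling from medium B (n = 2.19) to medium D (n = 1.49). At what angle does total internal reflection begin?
θc = arcsin(n₂/n₁) = 42.87°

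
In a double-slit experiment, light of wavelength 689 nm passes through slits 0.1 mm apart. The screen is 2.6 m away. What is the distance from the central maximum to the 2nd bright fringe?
y = mλL/d = 35.83 mm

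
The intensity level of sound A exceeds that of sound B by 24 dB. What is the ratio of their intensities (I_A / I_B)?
I_A/I_B = 10^(Δβ/10) = 251.2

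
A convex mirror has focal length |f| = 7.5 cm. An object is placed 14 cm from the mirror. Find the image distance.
f = −7.5 cm (convex); 1/di = 1/f − 1/do → di = -4.884 cm (virtual image, behind mirror)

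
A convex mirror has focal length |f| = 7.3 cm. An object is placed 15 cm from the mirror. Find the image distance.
f = −7.3 cm (convex); 1/di = 1/f − 1/do → di = -4.91 cm (virtual image, behind mirror)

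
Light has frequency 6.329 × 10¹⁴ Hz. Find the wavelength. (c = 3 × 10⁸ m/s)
λ = c/f = 474 nm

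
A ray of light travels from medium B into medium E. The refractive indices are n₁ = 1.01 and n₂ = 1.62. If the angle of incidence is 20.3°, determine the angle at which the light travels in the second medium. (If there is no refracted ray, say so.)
sin θ₂ = (n₁/n₂)·sin θ₁ = 0.2163 → θ₂ = 12.49°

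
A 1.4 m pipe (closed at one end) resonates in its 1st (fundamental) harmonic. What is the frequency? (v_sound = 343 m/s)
fₙ = nv/(4L) = 61.25 Hz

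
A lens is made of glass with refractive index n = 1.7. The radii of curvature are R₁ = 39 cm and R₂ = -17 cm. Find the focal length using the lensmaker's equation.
1/f = (n − 1)(1/R₁ − 1/R₂) → f = 16.91 cm (converging lens)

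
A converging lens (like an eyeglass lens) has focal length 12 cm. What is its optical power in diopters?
P = 1/f = 8.333 D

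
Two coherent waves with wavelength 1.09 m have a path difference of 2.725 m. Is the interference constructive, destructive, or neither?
destructive — path difference = 2.5λ, an odd multiple of λ/2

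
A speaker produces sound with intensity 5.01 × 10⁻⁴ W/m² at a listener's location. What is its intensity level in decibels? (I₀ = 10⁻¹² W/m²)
β = 10·log₁₀(I/I₀) = 87 dB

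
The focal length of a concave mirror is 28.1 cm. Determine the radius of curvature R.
R = 2|f| = 56.2 cm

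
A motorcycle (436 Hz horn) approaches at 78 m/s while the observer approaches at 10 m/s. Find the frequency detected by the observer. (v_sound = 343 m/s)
f_obs = f·(v + v_o)/(v − v_s) = 580.8 Hz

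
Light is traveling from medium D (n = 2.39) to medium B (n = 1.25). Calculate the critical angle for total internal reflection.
θc = arcsin(n₂/n₁) = 31.53°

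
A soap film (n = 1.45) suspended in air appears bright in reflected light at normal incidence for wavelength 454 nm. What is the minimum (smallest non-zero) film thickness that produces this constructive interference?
2nt = (m − ½)λ with m = 1 → t = (m − ½)λ/(2n) = 78.28 nm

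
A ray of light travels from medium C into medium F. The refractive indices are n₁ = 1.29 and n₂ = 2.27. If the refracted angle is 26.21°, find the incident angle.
sin θ₁ = (n₂/n₁)·sin θ₂ → θ₁ = 51°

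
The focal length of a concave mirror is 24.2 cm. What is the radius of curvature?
R = 2|f| = 48.4 cm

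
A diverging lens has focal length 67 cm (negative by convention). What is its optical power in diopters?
P = 1/f = -1.493 D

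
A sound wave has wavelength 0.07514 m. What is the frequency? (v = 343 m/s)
f = v/λ = 4565 Hz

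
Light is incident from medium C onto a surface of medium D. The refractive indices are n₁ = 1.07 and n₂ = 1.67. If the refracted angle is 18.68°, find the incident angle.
sin θ₁ = (n₂/n₁)·sin θ₂ → θ₁ = 29.99°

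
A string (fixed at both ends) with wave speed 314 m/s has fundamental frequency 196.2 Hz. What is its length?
L = v/(2f₁) = 0.8002 m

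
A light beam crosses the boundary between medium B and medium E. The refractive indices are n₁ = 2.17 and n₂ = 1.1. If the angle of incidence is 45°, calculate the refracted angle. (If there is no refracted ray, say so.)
sin θ₂ = (n₁/n₂)·sin θ₁ = 1.395 > 1, so there is no refracted ray — the light undergoes total internal reflection.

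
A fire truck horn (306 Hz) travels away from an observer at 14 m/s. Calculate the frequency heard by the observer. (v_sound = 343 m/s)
f_obs = f·v/(v + v_s) = 294 Hz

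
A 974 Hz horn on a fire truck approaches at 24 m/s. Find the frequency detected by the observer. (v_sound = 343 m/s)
f_obs = f·v/(v − v_s) = 1047 Hz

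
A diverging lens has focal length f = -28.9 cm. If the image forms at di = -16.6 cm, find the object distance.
1/do = 1/f − 1/di → do = 39 cm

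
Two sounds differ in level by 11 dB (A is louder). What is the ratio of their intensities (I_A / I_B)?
I_A/I_B = 10^(Δβ/10) = 12.59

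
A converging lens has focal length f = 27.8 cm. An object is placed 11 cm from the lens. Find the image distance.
1/di = 1/f − 1/do → di = -18.2 cm (virtual image)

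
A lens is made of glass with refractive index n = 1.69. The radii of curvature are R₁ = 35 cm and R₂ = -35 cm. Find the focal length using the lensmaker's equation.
1/f = (n − 1)(1/R₁ − 1/R₂) → f = 25.36 cm (converging lens)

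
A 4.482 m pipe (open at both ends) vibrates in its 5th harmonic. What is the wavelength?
λₙ = 2L/n = 1.793 m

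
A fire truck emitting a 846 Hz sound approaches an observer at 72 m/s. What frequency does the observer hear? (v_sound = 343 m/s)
f_obs = f·v/(v − v_s) = 1071 Hz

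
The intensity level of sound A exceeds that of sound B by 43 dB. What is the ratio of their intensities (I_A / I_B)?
I_A/I_B = 10^(Δβ/10) = 19950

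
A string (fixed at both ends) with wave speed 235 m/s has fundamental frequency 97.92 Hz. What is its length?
L = v/(2f₁) = 1.2 m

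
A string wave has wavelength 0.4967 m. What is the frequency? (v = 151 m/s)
f = v/λ = 304 Hz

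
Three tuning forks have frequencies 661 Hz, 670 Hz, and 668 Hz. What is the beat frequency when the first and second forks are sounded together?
9 Hz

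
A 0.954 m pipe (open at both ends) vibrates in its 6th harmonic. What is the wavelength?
λₙ = 2L/n = 0.318 m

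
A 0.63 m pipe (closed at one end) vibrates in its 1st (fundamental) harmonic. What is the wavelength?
λₙ = 4L/n = 2.52 m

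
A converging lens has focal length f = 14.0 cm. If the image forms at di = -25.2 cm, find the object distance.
1/do = 1/f − 1/di → do = 9 cm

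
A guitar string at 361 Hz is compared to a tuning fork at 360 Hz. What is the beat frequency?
1 Hz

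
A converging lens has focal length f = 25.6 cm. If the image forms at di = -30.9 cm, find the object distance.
1/do = 1/f − 1/di → do = 14 cm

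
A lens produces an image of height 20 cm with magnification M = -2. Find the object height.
ho = |hi|/|M| = 10 cm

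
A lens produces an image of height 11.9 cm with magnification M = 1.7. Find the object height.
ho = |hi|/|M| = 7 cm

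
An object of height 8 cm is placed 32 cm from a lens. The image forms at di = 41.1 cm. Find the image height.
hi = (-di/do) × ho = -10.28 cm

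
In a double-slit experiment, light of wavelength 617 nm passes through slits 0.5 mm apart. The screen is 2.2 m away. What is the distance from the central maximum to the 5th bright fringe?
y = mλL/d = 13.57 mm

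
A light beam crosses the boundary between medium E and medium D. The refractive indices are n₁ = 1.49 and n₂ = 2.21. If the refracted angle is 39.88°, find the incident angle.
sin θ₁ = (n₂/n₁)·sin θ₂ → θ₁ = 71.99°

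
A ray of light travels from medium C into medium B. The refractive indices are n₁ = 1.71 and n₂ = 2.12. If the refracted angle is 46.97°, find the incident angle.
sin θ₁ = (n₂/n₁)·sin θ₂ → θ₁ = 64.99°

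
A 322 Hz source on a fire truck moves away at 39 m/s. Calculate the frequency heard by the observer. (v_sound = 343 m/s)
f_obs = f·v/(v + v_s) = 289.1 Hz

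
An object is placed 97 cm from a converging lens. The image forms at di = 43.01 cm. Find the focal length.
1/f = 1/do + 1/di → f = 29.8 cm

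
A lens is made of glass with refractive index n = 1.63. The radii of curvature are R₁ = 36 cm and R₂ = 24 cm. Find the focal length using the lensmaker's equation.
1/f = (n − 1)(1/R₁ − 1/R₂) → f = -114.3 cm (diverging lens)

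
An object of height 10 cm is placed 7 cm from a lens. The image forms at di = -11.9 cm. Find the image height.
hi = (-di/do) × ho = 17 cm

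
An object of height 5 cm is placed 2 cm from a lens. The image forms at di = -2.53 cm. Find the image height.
hi = (-di/do) × ho = 6.325 cm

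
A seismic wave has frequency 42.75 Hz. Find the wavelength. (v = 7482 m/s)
λ = v/f = 175 m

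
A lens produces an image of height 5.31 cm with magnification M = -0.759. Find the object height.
ho = |hi|/|M| = 6.996 cm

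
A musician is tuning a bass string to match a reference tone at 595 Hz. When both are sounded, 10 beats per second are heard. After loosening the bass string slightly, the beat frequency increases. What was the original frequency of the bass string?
585 Hz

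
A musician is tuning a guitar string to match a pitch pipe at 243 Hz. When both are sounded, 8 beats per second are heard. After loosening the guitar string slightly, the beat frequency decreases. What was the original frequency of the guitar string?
251 Hz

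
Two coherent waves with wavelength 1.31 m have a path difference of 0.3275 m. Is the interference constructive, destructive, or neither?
neither (partial) — path difference = 0.25λ, neither a whole number of wavelengths nor an odd multiple of λ/2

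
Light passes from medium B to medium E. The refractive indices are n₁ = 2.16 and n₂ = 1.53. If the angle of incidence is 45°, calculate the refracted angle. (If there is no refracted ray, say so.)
sin θ₂ = (n₁/n₂)·sin θ₁ = 0.9983 → θ₂ = 86.63°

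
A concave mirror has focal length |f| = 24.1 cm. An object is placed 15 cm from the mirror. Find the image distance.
f = +24.1 cm (concave); 1/di = 1/f − 1/do → di = -39.73 cm (virtual image, behind mirror)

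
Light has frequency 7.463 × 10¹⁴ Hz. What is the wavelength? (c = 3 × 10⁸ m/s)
λ = c/f = 402 nm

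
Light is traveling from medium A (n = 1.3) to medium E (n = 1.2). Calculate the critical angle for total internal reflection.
θc = arcsin(n₂/n₁) = 67.38°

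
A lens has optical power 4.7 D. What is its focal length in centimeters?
f = 1/P = 21.28 cm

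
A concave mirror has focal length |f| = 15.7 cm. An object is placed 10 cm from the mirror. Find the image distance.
f = +15.7 cm (concave); 1/di = 1/f − 1/do → di = -27.54 cm (virtual image, behind mirror)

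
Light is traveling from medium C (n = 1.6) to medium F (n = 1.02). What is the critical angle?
θc = arcsin(n₂/n₁) = 39.61°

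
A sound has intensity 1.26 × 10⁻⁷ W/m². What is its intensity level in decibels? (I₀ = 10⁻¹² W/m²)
β = 10·log₁₀(I/I₀) = 51 dB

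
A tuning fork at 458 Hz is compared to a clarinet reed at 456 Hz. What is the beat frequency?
2 Hz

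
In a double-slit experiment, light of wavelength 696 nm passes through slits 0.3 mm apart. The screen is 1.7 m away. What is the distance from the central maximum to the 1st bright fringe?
y = mλL/d = 3.944 mm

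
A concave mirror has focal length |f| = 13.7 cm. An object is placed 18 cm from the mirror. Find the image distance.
f = +13.7 cm (concave); 1/di = 1/f − 1/do → di = 57.35 cm (real image, in front of mirror)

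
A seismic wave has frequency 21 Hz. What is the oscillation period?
T = 1/f = 0.04762 s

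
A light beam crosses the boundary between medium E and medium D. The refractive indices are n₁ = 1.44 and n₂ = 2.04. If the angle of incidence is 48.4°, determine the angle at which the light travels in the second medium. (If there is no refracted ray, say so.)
sin θ₂ = (n₁/n₂)·sin θ₁ = 0.5279 → θ₂ = 31.86°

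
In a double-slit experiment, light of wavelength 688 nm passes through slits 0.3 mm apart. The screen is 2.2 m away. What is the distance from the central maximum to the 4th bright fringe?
y = mλL/d = 20.18 mm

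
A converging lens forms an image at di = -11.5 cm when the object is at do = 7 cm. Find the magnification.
M = −di/do = 1.643 (upright image)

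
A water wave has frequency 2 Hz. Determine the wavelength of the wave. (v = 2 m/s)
λ = v/f = 1 m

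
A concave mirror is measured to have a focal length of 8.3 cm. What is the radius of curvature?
R = 2|f| = 16.6 cm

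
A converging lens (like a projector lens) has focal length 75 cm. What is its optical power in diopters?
P = 1/f = 1.333 D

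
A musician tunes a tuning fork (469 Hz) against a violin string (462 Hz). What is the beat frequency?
7 Hz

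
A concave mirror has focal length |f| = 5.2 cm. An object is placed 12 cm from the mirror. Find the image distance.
f = +5.2 cm (concave); 1/di = 1/f − 1/do → di = 9.176 cm (real image, in front of mirror)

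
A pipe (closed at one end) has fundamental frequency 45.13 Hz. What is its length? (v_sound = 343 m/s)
L = v/(4f₁) = 1.9 m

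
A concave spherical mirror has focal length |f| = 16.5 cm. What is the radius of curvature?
R = 2|f| = 33 cm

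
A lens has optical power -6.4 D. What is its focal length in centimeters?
f = 1/P = -15.62 cm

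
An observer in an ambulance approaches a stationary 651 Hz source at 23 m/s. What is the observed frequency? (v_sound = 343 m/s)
f_obs = f·(v + v_o)/v = 694.7 Hz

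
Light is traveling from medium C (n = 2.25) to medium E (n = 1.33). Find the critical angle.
θc = arcsin(n₂/n₁) = 36.24°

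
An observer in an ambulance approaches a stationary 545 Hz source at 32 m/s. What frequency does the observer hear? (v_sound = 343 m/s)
f_obs = f·(v + v_o)/v = 595.8 Hz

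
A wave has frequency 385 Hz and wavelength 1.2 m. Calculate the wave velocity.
v = fλ = 462 m/s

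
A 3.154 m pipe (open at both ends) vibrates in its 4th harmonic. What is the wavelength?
λₙ = 2L/n = 1.577 m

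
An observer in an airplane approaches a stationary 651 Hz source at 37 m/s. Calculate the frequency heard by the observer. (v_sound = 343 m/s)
f_obs = f·(v + v_o)/v = 721.2 Hz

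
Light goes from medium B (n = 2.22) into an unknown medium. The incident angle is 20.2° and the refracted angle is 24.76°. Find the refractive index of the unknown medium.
n₂ = n₁·sin θ₁ / sin θ₂ = 1.83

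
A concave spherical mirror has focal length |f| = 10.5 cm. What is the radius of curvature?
R = 2|f| = 21 cm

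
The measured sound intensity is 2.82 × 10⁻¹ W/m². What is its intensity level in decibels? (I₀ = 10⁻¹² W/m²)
β = 10·log₁₀(I/I₀) = 114.5 dB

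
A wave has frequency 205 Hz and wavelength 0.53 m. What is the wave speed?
v = fλ = 108.7 m/s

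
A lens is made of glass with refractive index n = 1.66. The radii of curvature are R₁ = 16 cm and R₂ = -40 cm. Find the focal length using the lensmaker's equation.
1/f = (n − 1)(1/R₁ − 1/R₂) → f = 17.32 cm (converging lens)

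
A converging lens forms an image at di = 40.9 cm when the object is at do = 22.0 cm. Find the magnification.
M = −di/do = -1.859 (inverted image)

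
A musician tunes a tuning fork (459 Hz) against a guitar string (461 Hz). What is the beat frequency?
2 Hz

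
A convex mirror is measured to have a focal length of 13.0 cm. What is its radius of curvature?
R = 2|f| = 26 cm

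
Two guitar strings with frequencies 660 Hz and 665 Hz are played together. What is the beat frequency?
5 Hz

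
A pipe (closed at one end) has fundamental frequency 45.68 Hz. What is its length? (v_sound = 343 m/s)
L = v/(4f₁) = 1.877 m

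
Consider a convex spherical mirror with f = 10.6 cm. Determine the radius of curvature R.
R = 2|f| = 21.2 cm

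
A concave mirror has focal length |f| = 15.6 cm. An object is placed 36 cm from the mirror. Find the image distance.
f = +15.6 cm (concave); 1/di = 1/f − 1/do → di = 27.53 cm (real image, in front of mirror)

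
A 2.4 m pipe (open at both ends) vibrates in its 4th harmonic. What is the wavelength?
λₙ = 2L/n = 1.2 m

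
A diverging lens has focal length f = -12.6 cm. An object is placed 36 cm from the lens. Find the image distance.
1/di = 1/f − 1/do → di = -9.333 cm (virtual image)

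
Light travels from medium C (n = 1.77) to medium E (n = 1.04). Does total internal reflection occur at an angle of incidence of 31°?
θc = arcsin(n₂/n₁) = 35.98°; 31° < θc, so no — the ray refracts.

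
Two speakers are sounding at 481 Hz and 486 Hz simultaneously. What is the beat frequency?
5 Hz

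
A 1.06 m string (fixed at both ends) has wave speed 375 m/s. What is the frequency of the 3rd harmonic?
fₙ = nv/(2L) = 530.7 Hz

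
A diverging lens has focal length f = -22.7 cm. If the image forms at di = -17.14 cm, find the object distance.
1/do = 1/f − 1/di → do = 69.98 cm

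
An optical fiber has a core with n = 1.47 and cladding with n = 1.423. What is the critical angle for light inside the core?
θc = arcsin(n_cladding/n_core) = 75.47°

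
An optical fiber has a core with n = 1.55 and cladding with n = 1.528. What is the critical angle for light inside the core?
θc = arcsin(n_cladding/n_core) = 80.34°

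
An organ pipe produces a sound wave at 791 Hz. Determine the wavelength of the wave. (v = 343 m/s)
λ = v/f = 0.4336 m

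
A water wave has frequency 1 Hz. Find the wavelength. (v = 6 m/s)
λ = v/f = 6 m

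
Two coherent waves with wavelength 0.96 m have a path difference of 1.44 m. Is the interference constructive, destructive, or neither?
destructive — path difference = 1.5λ, an odd multiple of λ/2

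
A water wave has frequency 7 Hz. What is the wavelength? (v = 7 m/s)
λ = v/f = 1 m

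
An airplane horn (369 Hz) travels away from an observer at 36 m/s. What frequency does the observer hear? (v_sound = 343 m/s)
f_obs = f·v/(v + v_s) = 333.9 Hz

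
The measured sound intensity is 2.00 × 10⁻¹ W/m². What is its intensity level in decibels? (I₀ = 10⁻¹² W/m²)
β = 10·log₁₀(I/I₀) = 113 dB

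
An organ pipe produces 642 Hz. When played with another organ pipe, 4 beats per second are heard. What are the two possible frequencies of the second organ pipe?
f₂ = 642 ± 4 Hz → 646 Hz or 638 Hz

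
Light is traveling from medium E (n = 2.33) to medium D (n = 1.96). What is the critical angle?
θc = arcsin(n₂/n₁) = 57.27°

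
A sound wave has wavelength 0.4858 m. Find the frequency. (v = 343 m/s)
f = v/λ = 706.1 Hz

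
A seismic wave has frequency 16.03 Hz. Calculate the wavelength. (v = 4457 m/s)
λ = v/f = 278 m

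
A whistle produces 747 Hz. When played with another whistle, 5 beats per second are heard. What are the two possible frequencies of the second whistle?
f₂ = 747 ± 5 Hz → 752 Hz or 742 Hz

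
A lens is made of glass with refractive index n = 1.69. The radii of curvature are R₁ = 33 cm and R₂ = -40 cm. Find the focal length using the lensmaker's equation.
1/f = (n − 1)(1/R₁ − 1/R₂) → f = 26.21 cm (converging lens)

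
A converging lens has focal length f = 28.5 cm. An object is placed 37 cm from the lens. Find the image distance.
1/di = 1/f − 1/do → di = 124.1 cm (real image)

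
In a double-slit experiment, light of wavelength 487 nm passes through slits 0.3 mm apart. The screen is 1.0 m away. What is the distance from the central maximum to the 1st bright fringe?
y = mλL/d = 1.623 mm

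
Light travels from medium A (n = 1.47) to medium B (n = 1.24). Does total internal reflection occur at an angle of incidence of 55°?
θc = arcsin(n₂/n₁) = 57.52°; 55° < θc, so no — the ray refracts.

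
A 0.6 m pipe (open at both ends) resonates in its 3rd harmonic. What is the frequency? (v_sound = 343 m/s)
fₙ = nv/(2L) = 857.5 Hz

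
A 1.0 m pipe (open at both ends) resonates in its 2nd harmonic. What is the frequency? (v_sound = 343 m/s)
fₙ = nv/(2L) = 343 Hz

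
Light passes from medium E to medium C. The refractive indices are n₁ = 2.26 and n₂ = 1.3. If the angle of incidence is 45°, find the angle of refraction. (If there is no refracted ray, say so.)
sin θ₂ = (n₁/n₂)·sin θ₁ = 1.229 > 1, so there is no refracted ray — the light undergoes total internal reflection.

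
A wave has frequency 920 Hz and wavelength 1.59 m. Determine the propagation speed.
v = fλ = 1463 m/s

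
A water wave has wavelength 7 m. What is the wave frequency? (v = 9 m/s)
f = v/λ = 1.286 Hz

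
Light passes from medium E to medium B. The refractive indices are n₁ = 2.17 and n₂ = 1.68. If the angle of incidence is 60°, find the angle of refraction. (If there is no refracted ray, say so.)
sin θ₂ = (n₁/n₂)·sin θ₁ = 1.119 > 1, so there is no refracted ray — the light undergoes total internal reflection.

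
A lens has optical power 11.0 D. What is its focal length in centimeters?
f = 1/P = 9.091 cm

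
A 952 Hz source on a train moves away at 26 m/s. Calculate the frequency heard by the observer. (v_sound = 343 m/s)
f_obs = f·v/(v + v_s) = 884.9 Hz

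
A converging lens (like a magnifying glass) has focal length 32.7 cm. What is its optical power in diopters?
P = 1/f = 3.058 D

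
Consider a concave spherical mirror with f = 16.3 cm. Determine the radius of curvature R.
R = 2|f| = 32.6 cm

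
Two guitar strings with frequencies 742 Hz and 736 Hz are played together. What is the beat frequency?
6 Hz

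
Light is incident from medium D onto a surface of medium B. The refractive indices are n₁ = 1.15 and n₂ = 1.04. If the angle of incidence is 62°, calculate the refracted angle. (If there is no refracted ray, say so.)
sin θ₂ = (n₁/n₂)·sin θ₁ = 0.9763 → θ₂ = 77.51°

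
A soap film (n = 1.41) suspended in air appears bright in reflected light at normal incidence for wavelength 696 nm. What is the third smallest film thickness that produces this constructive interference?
2nt = (m − ½)λ with m = 3 → t = (m − ½)λ/(2n) = 617 nm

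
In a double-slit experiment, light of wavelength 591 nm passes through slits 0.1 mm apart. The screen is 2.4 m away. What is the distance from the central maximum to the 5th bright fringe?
y = mλL/d = 70.92 mm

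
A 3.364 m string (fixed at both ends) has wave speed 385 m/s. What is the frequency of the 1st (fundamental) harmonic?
fₙ = nv/(2L) = 57.22 Hz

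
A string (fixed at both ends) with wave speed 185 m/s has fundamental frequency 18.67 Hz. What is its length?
L = v/(2f₁) = 4.954 m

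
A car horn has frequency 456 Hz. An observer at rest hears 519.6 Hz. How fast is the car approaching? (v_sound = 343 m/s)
v_s = v·(1 − f/f_obs) = 41.98 m/s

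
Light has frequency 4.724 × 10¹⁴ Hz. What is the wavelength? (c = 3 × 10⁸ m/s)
λ = c/f = 635.1 nm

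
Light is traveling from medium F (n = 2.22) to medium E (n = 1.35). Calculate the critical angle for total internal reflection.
θc = arcsin(n₂/n₁) = 37.45°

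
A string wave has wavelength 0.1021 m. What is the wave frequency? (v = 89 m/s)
f = v/λ = 871.7 Hz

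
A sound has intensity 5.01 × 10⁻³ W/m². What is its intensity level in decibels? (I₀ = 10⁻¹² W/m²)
β = 10·log₁₀(I/I₀) = 97 dB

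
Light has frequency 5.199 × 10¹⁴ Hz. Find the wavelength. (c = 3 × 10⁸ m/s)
λ = c/f = 577 nm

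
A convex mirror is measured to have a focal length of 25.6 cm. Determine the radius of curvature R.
R = 2|f| = 51.2 cm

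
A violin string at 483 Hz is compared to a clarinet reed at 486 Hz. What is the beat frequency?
3 Hz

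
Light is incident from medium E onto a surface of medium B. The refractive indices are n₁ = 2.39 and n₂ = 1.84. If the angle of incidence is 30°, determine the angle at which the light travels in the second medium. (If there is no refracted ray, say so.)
sin θ₂ = (n₁/n₂)·sin θ₁ = 0.6495 → θ₂ = 40.5°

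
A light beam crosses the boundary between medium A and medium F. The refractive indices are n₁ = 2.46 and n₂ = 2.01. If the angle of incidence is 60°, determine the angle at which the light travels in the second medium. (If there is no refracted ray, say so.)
sin θ₂ = (n₁/n₂)·sin θ₁ = 1.06 > 1, so there is no refracted ray — the light undergoes total internal reflection.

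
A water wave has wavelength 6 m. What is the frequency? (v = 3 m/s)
f = v/λ = 0.5 Hz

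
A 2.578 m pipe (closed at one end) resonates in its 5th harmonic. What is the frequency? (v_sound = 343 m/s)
fₙ = nv/(4L) = 166.3 Hz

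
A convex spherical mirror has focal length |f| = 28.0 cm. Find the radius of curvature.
R = 2|f| = 56 cm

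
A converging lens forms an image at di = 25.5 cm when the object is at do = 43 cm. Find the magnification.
M = −di/do = -0.593 (inverted image)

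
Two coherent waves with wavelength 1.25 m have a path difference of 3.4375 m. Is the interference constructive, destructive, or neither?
neither (partial) — path difference = 2.75λ, neither a whole number of wavelengths nor an odd multiple of λ/2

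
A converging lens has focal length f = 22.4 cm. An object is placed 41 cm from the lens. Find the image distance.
1/di = 1/f − 1/do → di = 49.38 cm (real image)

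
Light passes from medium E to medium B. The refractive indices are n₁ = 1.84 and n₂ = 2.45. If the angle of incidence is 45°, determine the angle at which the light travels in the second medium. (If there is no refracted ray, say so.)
sin θ₂ = (n₁/n₂)·sin θ₁ = 0.5311 → θ₂ = 32.08°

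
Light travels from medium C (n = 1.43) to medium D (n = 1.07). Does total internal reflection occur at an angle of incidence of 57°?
θc = arcsin(n₂/n₁) = 48.44°; 57° > θc, so yes — total internal reflection.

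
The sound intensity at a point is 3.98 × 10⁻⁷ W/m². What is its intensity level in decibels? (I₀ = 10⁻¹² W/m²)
β = 10·log₁₀(I/I₀) = 56 dB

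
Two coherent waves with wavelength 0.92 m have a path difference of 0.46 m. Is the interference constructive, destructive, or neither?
destructive — path difference = 0.5λ, an odd multiple of λ/2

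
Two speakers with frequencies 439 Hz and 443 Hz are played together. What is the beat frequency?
4 Hz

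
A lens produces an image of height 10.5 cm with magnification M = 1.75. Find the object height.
ho = |hi|/|M| = 6 cm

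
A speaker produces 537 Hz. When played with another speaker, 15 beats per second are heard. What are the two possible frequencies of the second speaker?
f₂ = 537 ± 15 Hz → 552 Hz or 522 Hz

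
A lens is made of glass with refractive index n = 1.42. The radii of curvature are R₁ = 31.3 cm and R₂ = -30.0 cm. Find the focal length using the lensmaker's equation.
1/f = (n − 1)(1/R₁ − 1/R₂) → f = 36.47 cm (converging lens)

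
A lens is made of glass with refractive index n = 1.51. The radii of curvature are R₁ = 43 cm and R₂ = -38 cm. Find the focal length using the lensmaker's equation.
1/f = (n − 1)(1/R₁ − 1/R₂) → f = 39.55 cm (converging lens)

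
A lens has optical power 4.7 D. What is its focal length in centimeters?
f = 1/P = 21.28 cm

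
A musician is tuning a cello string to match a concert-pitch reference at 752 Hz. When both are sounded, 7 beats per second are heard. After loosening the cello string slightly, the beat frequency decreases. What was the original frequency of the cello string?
759 Hz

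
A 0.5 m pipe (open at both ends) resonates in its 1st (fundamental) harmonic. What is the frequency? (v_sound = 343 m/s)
fₙ = nv/(2L) = 343 Hz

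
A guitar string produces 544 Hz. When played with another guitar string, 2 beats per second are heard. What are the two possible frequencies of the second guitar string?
f₂ = 544 ± 2 Hz → 546 Hz or 542 Hz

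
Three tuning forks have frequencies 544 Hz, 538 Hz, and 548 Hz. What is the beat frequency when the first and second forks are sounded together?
6 Hz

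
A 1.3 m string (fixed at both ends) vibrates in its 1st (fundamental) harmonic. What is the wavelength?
λₙ = 2L/n = 2.6 m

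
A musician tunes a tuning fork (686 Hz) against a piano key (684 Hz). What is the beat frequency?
2 Hz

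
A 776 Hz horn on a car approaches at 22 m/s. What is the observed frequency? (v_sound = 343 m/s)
f_obs = f·v/(v − v_s) = 829.2 Hz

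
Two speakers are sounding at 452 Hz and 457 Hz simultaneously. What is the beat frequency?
5 Hz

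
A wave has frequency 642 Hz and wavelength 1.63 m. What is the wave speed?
v = fλ = 1046 m/s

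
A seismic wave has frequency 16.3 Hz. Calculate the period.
T = 1/f = 0.06135 s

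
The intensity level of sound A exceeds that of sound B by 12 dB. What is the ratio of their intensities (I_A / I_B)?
I_A/I_B = 10^(Δβ/10) = 15.85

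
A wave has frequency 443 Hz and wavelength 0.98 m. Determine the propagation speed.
v = fλ = 434.1 m/s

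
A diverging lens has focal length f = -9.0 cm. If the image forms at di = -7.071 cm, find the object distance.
1/do = 1/f − 1/di → do = 32.99 cm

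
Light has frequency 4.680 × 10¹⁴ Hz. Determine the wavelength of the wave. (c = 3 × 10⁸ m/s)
λ = c/f = 641 nm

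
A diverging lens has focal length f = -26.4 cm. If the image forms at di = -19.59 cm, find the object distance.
1/do = 1/f − 1/di → do = 75.94 cm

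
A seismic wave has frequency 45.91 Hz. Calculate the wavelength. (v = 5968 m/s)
λ = v/f = 130 m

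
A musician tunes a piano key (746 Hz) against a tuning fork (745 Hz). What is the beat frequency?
1 Hz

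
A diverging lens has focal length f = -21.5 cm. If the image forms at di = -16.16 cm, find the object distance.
1/do = 1/f − 1/di → do = 65.06 cm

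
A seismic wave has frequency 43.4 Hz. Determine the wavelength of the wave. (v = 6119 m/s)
λ = v/f = 141 m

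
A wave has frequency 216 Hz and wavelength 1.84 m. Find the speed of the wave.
v = fλ = 397.4 m/s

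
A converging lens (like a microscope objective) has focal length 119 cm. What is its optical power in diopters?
P = 1/f = 0.8403 D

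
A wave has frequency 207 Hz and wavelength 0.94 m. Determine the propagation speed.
v = fλ = 194.6 m/s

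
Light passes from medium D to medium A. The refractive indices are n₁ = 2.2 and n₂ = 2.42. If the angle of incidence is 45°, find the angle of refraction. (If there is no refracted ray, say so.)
sin θ₂ = (n₁/n₂)·sin θ₁ = 0.6428 → θ₂ = 40°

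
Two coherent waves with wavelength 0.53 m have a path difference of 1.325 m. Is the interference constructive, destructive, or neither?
destructive — path difference = 2.5λ, an odd multiple of λ/2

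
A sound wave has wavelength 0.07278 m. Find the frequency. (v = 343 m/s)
f = v/λ = 4713 Hz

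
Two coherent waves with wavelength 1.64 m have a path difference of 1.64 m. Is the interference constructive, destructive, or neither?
constructive — path difference = 1λ, a whole number of wavelengths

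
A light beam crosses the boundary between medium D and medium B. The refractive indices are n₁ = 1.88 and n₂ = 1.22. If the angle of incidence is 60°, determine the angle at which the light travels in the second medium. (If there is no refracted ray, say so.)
sin θ₂ = (n₁/n₂)·sin θ₁ = 1.335 > 1, so there is no refracted ray — the light undergoes total internal reflection.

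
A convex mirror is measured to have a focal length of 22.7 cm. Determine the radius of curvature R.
R = 2|f| = 45.4 cm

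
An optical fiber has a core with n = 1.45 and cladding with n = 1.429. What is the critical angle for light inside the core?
θc = arcsin(n_cladding/n_core) = 80.24°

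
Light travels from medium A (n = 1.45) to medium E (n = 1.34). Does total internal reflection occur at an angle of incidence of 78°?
θc = arcsin(n₂/n₁) = 67.54°; 78° > θc, so yes — total internal reflection.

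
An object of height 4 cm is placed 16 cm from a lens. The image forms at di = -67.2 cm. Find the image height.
hi = (-di/do) × ho = 16.8 cm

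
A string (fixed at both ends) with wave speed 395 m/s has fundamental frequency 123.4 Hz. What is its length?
L = v/(2f₁) = 1.6 m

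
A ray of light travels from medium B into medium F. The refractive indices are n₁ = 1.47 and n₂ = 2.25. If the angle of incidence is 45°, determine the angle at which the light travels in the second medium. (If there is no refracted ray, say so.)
sin θ₂ = (n₁/n₂)·sin θ₁ = 0.462 → θ₂ = 27.51°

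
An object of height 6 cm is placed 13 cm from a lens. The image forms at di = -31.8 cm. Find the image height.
hi = (-di/do) × ho = 14.68 cm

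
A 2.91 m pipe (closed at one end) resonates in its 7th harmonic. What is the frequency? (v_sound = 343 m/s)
fₙ = nv/(4L) = 206.3 Hz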